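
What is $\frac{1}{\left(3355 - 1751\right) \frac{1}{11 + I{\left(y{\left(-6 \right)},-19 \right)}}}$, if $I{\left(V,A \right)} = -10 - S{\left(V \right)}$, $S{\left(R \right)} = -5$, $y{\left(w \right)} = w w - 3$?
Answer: $\frac{3}{802} \approx 0.0037406$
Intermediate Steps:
$y{\left(w \right)} = -3 + w^{2}$ ($y{\left(w \right)} = w^{2} - 3 = -3 + w^{2}$)
$I{\left(V,A \right)} = -5$ ($I{\left(V,A \right)} = -10 - -5 = -10 + 5 = -5$)
$\frac{1}{\left(3355 - 1751\right) \frac{1}{11 + I{\left(y{\left(-6 \right)},-19 \right)}}} = \frac{1}{\left(3355 - 1751\right) \frac{1}{11 - 5}} = \frac{1}{1604 \cdot \frac{1}{6}} = \frac{1}{\frac{802}{3}} = \frac{3}{802}$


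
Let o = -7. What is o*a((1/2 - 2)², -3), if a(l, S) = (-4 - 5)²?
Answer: -567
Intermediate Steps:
a(l, S) = 81 (a(l, S) = (-9)² = 81)
o*a((1/2 - 2)², -3) = -7*81 = -567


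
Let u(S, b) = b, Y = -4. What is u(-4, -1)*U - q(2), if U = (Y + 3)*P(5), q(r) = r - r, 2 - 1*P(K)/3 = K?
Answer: -9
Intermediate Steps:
P(K) = 6 - 3*K
q(r) = 0
U = 9 (U = (-4 + 3)*(6 - 3*5) = -(6 - 15) = -1*(-9) = 9)
u(-4, -1)*U - q(2) = -1*9 - 1*0 = -9 + 0 = -9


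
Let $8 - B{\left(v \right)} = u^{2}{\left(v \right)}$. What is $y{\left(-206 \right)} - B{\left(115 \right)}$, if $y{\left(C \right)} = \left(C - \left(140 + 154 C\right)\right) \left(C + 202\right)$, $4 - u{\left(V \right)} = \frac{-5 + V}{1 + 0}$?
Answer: $-114284$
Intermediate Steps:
$u{\left(V \right)} = 9 - V$ ($u{\left(V \right)} = 4 - \frac{-5 + V}{1 + 0} = 4 - \frac{-5 + V}{1} = 4 - \left(-5 + V\right) 1 = 4 - \left(-5 + V\right) = 9 - V$)
$y{\left(C \right)} = \left(-140 - 153 C\right) \left(202 + C\right)$ ($y{\left(C \right)} = \left(C - \left(140 + 154 C\right)\right) \left(202 + C\right) = \left(-140 - 153 C\right) \left(202 + C\right)$)
$B{\left(v \right)} = 8 - \left(9 - v\right)^{2}$
$y{\left(-206 \right)} - B{\left(115 \right)} = \left(-28280 - -6395476 - 153 \left(-206\right)^{2}\right) - \left(8 - \left(-9 + 115\right)^{2}\right) = \left(-28280 + 6395476 - 6492708\right) - \left(8 - 106^{2}\right) = \left(-28280 + 6395476 - 6492708\right) - \left(8 - 11236\right) = -125512 - \left(8 - 11236\right) = -125512 - -11228 = -125512 + 11228 = -114284$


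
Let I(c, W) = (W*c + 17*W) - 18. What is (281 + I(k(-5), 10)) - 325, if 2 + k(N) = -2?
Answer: 68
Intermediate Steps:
k(N) = -4 (k(N) = -2 - 2 = -4)
I(c, W) = -18 + 17*W + W*c (I(c, W) = (17*W + W*c) - 18 = -18 + 17*W + W*c)
(281 + I(k(-5), 10)) - 325 = (281 + (-18 + 17*10 + 10*(-4))) - 325 = (281 + (-18 + 170 - 40)) - 325 = (281 + 112) - 325 = 393 - 325 = 68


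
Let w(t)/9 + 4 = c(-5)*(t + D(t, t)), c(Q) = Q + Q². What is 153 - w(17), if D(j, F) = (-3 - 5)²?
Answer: -14391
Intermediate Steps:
D(j, F) = 64 (D(j, F) = (-8)² = 64)
w(t) = 11484 + 180*t (w(t) = -36 + 9*((-5*(1 - 5))*(t + 64)) = -36 + 9*((-5*(-4))*(64 + t)) = -36 + 9*(20*(64 + t)) = -36 + 9*(1280 + 20*t) = -36 + (11520 + 180*t) = 11484 + 180*t)
153 - w(17) = 153 - (11484 + 180*17) = 153 - (11484 + 3060) = 153 - 1*14544 = 153 - 14544 = -14391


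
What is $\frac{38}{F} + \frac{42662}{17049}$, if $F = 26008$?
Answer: $\frac{555100579}{221705196} \approx 2.5038$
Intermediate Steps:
$\frac{38}{F} + \frac{42662}{17049} = \frac{38}{26008} + \frac{42662}{17049} = 38 \cdot \frac{1}{26008} + 42662 \cdot \frac{1}{17049} = \frac{19}{13004} + \frac{42662}{17049} = \frac{555100579}{221705196}$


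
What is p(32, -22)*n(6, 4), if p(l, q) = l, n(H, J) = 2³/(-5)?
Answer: -256/5 ≈ -51.200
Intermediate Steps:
n(H, J) = -8/5 (n(H, J) = 8*(-⅕) = -8/5)
p(32, -22)*n(6, 4) = 32*(-8/5) = -256/5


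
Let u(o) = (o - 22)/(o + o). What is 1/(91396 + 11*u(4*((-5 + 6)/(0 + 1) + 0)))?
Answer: 4/365485 ≈ 1.0944e-5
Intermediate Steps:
u(o) = (-22 + o)/(2*o) (u(o) = (-22 + o)/((2*o)) = (-22 + o)*(1/(2*o)) = (-22 + o)/(2*o))
1/(91396 + 11*u(4*((-5 + 6)/(0 + 1) + 0))) = 1/(91396 + 11*((-22 + 4*((-5 + 6)/(0 + 1) + 0))/(2*((4*((-5 + 6)/(0 + 1) + 0)))))) = 1/(91396 + 11*((-22 + 4*(1/1 + 0))/(2*((4*(1/1 + 0)))))) = 1/(91396 + 11*((-22 + 4*(1*1 + 0))/(2*((4*(1*1 + 0)))))) = 1/(91396 + 11*((-22 + 4*(1 + 0))/(2*((4*(1 + 0)))))) = 1/(91396 + 11*((-22 + 4*1)/(2*((4*1))))) = 1/(91396 + 11*((½)*(-22 + 4)/4)) = 1/(91396 + 11*((½)*(¼)*(-18))) = 1/(91396 + 11*(-9/4)) = 1/(91396 - 99/4) = 1/(365485/4) = 4/365485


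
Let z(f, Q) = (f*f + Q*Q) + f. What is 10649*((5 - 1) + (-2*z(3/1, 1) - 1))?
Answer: -244927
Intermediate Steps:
z(f, Q) = f + Q² + f² (z(f, Q) = (f² + Q²) + f = (Q² + f²) + f = f + Q² + f²)
10649*((5 - 1) + (-2*z(3/1, 1) - 1)) = 10649*((5 - 1) + (-2*(3/1 + 1² + (3/1)²) - 1)) = 10649*(4 + (-2*(3*1 + 1 + (3*1)²) - 1)) = 10649*(4 + (-2*(3 + 1 + 3²) - 1)) = 10649*(4 + (-2*(3 + 1 + 9) - 1)) = 10649*(4 + (-2*13 - 1)) = 10649*(4 + (-26 - 1)) = 10649*(4 - 27) = 10649*(-23) = -244927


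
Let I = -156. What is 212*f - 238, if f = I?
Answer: -33310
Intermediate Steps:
f = -156
212*f - 238 = 212*(-156) - 238 = -33072 - 238 = -33310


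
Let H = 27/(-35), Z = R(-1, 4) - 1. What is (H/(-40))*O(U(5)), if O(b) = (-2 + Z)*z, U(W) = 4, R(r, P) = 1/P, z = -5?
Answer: 297/1120 ≈ 0.26518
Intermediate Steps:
R(r, P) = 1/P
Z = -3/4 (Z = 1/4 - 1 = -3/4 ≈ -0.75000)
O(b) = 55/4 (O(b) = (-2 - 3/4)*(-5) = -11/4*(-5) = 55/4)
H = -27/35 (H = 27*(-1/35) = -27/35 ≈ -0.77143)
(H/(-40))*O(U(5)) = -27/35/(-40)*(55/4) = -27/35*(-1/40)*(55/4) = (27/1400)*(55/4) = 297/1120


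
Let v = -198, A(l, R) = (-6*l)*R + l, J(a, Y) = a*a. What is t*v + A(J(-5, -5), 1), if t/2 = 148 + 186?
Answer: -132389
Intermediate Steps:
J(a, Y) = a²
A(l, R) = l - 6*R*l (A(l, R) = -6*R*l + l = l - 6*R*l)
t = 668 (t = 2*(148 + 186) = 2*334 = 668)
t*v + A(J(-5, -5), 1) = 668*(-198) + (-5)²*(1 - 6*1) = -132264 + 25*(1 - 6) = -132264 + 25*(-5) = -132264 - 125 = -132389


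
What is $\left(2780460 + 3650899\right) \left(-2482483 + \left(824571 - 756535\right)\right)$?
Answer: $-15528175443473$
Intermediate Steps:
$\left(2780460 + 3650899\right) \left(-2482483 + \left(824571 - 756535\right)\right) = 6431359 \left(-2482483 + 68036\right) = 6431359 \left(-2414447\right) = -15528175443473$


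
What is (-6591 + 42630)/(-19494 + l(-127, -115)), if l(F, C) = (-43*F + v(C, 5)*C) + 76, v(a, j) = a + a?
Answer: 36039/12493 ≈ 2.8847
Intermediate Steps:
v(a, j) = 2*a
l(F, C) = 76 - 43*F + 2*C² (l(F, C) = (-43*F + (2*C)*C) + 76 = (-43*F + 2*C²) + 76 = 76 - 43*F + 2*C²)
(-6591 + 42630)/(-19494 + l(-127, -115)) = (-6591 + 42630)/(-19494 + (76 - 43*(-127) + 2*(-115)²)) = 36039/(-19494 + (76 + 5461 + 2*13225)) = 36039/(-19494 + (76 + 5461 + 26450)) = 36039/(-19494 + 31987) = 36039/12493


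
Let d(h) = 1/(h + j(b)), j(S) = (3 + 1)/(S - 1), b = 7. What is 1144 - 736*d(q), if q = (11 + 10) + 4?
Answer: 85880/77 ≈ 1115.3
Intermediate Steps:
q = 25 (q = 21 + 4 = 25)
j(S) = 4/(-1 + S)
d(h) = 1/(2/3 + h) (d(h) = 1/(h + 4/(-1 + 7)) = 1/(h + 4/6) = 1/(h + 4*(1/6)) = 1/(h + 2/3) = 1/(2/3 + h))
1144 - 736*d(q) = 1144 - 2208/(2 + 3*25) = 1144 - 2208/(2 + 75) = 1144 - 2208/77 = 85880/77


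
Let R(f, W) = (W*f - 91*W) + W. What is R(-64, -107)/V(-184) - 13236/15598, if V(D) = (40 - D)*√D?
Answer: -6618/7799 - 1177*I*√46/1472 ≈ -0.84857 - 5.4231*I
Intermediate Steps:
R(f, W) = -90*W + W*f (R(f, W) = (-91*W + W*f) + W = -90*W + W*f)
V(D) = √D*(40 - D)
R(-64, -107)/V(-184) - 13236/15598 = (-107*(-90 - 64))/((√(-184)*(40 - 1*(-184)))) - 13236/15598 = (-107*(-154))/(((2*I*√46)*(40 + 184))) - 13236*1/15598 = 16478/(((2*I*√46)*224)) - 6618/7799 = 16478/((448*I*√46)) - 6618/7799 = 16478*(-I*√46/20608) - 6618/7799 = -1177*I*√46/1472 - 6618/7799 = -6618/7799 - 1177*I*√46/1472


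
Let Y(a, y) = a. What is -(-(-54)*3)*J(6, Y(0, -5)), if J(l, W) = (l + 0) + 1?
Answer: -1134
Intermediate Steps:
J(l, W) = 1 + l (J(l, W) = l + 1 = 1 + l)
-(-(-54)*3)*J(6, Y(0, -5)) = -(-(-54)*3)*(1 + 6) = -(-9*(-18))*7 = -162*7 = -1*1134 = -1134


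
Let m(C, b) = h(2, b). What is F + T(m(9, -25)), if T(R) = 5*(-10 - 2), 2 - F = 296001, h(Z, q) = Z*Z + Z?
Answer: -296059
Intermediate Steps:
h(Z, q) = Z + Z**2 (h(Z, q) = Z**2 + Z = Z + Z**2)
m(C, b) = 6 (m(C, b) = 2*(1 + 2) = 2*3 = 6)
F = -295999 (F = 2 - 1*296001 = 2 - 296001 = -295999)
T(R) = -60 (T(R) = 5*(-12) = -60)
F + T(m(9, -25)) = -295999 - 60 = -296059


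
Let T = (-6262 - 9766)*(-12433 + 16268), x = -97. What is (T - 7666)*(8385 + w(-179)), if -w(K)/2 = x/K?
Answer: -92256892508166/179 ≈ -5.1540e+11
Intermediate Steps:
w(K) = 194/K (w(K) = -(-194)/K = 194/K)
T = -61467380 (T = -16028*3835 = -61467380)
(T - 7666)*(8385 + w(-179)) = (-61467380 - 7666)*(8385 + 194/(-179)) = -61475046*(8385 + 194*(-1/179)) = -61475046*(8385 - 194/179) = -61475046*1500721/179 = -92256892508166/179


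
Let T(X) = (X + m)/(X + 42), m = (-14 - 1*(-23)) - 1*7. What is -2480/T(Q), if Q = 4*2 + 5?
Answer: -27280/3 ≈ -9093.3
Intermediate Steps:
m = 2 (m = (-14 + 23) - 7 = 9 - 7 = 2)
Q = 13 (Q = 8 + 5 = 13)
T(X) = (2 + X)/(42 + X) (T(X) = (X + 2)/(X + 42) = (2 + X)/(42 + X))
-2480/T(Q) = -2480*(42 + 13)/(2 + 13) = -2480/(15/55) = -2480/((1/55)*15) = -2480/3/11 = -2480*11/3 = -27280/3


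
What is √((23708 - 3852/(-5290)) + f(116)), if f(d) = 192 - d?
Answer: √314553030/115 ≈ 154.22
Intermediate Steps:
√((23708 - 3852/(-5290)) + f(116)) = √((23708 - 3852/(-5290)) + (192 - 1*116)) = √((23708 - 3852*(-1/5290)) + (192 - 116)) = √((23708 + 1926/2645) + 76) = √(62709586/2645 + 76) = √(62910606/2645) = √314553030/115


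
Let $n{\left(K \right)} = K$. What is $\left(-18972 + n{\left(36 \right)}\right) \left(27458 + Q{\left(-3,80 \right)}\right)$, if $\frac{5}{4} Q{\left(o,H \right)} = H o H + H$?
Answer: $-230299632$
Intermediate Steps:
$Q{\left(o,H \right)} = \frac{4 H}{5} + \frac{4 o H^{2}}{5}$ ($Q{\left(o,H \right)} = \frac{4 \left(H o H + H\right)}{5} = \frac{4 \left(o H^{2} + H\right)}{5} = \frac{4 \left(H + o H^{2}\right)}{5} = \frac{4 H}{5} + \frac{4 o H^{2}}{5}$)
$\left(-18972 + n{\left(36 \right)}\right) \left(27458 + Q{\left(-3,80 \right)}\right) = \left(-18972 + 36\right) \left(27458 + \frac{4}{5} \cdot 80 \left(1 + 80 \left(-3\right)\right)\right) = - 18936 \left(27458 + \frac{4}{5} \cdot 80 \left(1 - 240\right)\right) = - 18936 \left(27458 + \frac{4}{5} \cdot 80 \left(-239\right)\right) = - 18936 \left(27458 - 15296\right) = \left(-18936\right) 12162 = -230299632$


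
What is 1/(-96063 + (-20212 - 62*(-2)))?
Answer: -1/116151 ≈ -8.6095e-6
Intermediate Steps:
1/(-96063 + (-20212 - 62*(-2))) = 1/(-96063 + (-20212 + 124)) = 1/(-96063 - 20088) = 1/(-116151) = -1/116151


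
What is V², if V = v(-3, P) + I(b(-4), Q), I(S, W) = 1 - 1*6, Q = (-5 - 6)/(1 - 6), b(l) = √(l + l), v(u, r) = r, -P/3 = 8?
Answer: 841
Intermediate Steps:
P = -24 (P = -3*8 = -24)
b(l) = √2*√l (b(l) = √(2*l) = √2*√l)
Q = 11/5 (Q = -11/(-5) = -11*(-⅕) = 11/5 ≈ 2.2000)
I(S, W) = -5 (I(S, W) = 1 - 6 = -5)
V = -29 (V = -24 - 5 = -29)
V² = (-29)² = 841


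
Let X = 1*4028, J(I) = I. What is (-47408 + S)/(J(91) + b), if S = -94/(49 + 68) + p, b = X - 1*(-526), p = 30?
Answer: -1108664/108693 ≈ -10.200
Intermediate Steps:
X = 4028
b = 4554 (b = 4028 - 1*(-526) = 4028 + 526 = 4554)
S = 3416/117 (S = -94/(49 + 68) + 30 = -94/117 + 30 = 3416/117 ≈ 29.197)
(-47408 + S)/(J(91) + b) = (-47408 + 3416/117)/(91 + 4554) = -5543320/117/4645 = -5543320/117*1/4645 = -1108664/108693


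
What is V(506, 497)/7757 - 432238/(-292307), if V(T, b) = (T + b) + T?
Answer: 3793961429/2267425399 ≈ 1.6732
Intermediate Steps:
V(T, b) = b + 2*T
V(506, 497)/7757 - 432238/(-292307) = (497 + 2*506)/7757 - 432238/(-292307) = (497 + 1012)*(1/7757) - 432238*(-1/292307) = 1509*(1/7757) + 432238/292307 = 1509/7757 + 432238/292307 = 3793961429/2267425399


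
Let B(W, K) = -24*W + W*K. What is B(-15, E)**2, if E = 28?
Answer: 3600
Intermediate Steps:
B(W, K) = -24*W + K*W
B(-15, E)**2 = (-15*(-24 + 28))**2 = (-15*4)**2 = (-60)**2 = 3600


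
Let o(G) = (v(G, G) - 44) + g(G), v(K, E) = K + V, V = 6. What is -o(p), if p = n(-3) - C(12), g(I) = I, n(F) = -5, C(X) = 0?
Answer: 48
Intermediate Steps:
v(K, E) = 6 + K (v(K, E) = K + 6 = 6 + K)
p = -5 (p = -5 - 1*0 = -5 + 0 = -5)
o(G) = -38 + 2*G (o(G) = ((6 + G) - 44) + G = (-38 + G) + G = -38 + 2*G)
-o(p) = -(-38 + 2*(-5)) = -(-38 - 10) = -1*(-48) = 48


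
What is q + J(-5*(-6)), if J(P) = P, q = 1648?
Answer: 1678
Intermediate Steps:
q + J(-5*(-6)) = 1648 - 5*(-6) = 1648 + 30 = 1678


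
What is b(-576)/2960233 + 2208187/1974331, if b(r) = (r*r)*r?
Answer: -370763781681485/5844479779123 ≈ -63.438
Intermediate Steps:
b(r) = r³ (b(r) = r²*r = r³)
b(-576)/2960233 + 2208187/1974331 = (-576)³/2960233 + 2208187/1974331 = -191102976*1/2960233 + 2208187*(1/1974331) = -191102976/2960233 + 2208187/1974331 = -370763781681485/5844479779123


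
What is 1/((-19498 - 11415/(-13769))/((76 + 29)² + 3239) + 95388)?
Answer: 196401016/18734031657661 ≈ 1.0484e-5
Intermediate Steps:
1/((-19498 - 11415/(-13769))/((76 + 29)² + 3239) + 95388) = 1/((-19498 - 11415*(-1/13769))/(105² + 3239) + 95388) = 1/((-19498 + 11415/13769)/(11025 + 3239) + 95388) = 1/(-268456547/13769/14264 + 95388) = 1/(-268456547/13769*1/14264 + 95388) = 1/(-268456547/196401016 + 95388) = 1/(18734031657661/196401016) = 196401016/18734031657661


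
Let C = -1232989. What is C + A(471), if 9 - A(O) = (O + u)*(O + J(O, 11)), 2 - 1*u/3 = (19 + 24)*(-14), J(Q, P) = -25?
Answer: -2251198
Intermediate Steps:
u = 1812 (u = 6 - 3*(19 + 24)*(-14) = 6 - 129*(-14) = 6 - 3*(-602) = 6 + 1806 = 1812)
A(O) = 9 - (-25 + O)*(1812 + O) (A(O) = 9 - (O + 1812)*(O - 25) = 9 - (1812 + O)*(-25 + O) = 9 - (-25 + O)*(1812 + O))
C + A(471) = -1232989 + (45309 - 1*471² - 1787*471) = -1232989 + (45309 - 1*221841 - 841677) = -1232989 + (45309 - 221841 - 841677) = -1232989 - 1018209 = -2251198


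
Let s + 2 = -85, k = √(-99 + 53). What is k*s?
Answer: -87*I*√46 ≈ -590.06*I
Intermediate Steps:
k = I*√46 (k = √(-46) = I*√46 ≈ 6.7823*I)
s = -87 (s = -2 - 85 = -87)
k*s = (I*√46)*(-87) = -87*I*√46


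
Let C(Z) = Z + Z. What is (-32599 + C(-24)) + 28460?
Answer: -4187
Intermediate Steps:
C(Z) = 2*Z
(-32599 + C(-24)) + 28460 = (-32599 + 2*(-24)) + 28460 = (-32599 - 48) + 28460 = -32647 + 28460 = -4187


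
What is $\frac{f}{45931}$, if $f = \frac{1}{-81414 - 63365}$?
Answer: $- \frac{1}{6649844249} \approx -1.5038 \cdot 10^{-10}$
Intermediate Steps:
$f = - \frac{1}{144779}$ ($f = \frac{1}{-144779} = - \frac{1}{144779} \approx -6.9071 \cdot 10^{-6}$)
$\frac{f}{45931} = - \frac{1}{144779 \cdot 45931} = \left(- \frac{1}{144779}\right) \frac{1}{45931} = - \frac{1}{6649844249}$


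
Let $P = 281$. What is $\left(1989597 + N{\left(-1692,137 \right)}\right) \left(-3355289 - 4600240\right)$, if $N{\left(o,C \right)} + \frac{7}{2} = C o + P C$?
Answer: $- \frac{28580818686117}{2} \approx -1.429 \cdot 10^{13}$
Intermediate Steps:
$N{\left(o,C \right)} = - \frac{7}{2} + 281 C + C o$ ($N{\left(o,C \right)} = - \frac{7}{2} + \left(C o + 281 C\right) = - \frac{7}{2} + \left(281 C + C o\right) = - \frac{7}{2} + 281 C + C o$)
$\left(1989597 + N{\left(-1692,137 \right)}\right) \left(-3355289 - 4600240\right) = \left(1989597 + \left(- \frac{7}{2} + 281 \cdot 137 + 137 \left(-1692\right)\right)\right) \left(-3355289 - 4600240\right) = \left(1989597 - \frac{386621}{2}\right) \left(-7955529\right) = \frac{3592573}{2} \left(-7955529\right) = - \frac{28580818686117}{2}$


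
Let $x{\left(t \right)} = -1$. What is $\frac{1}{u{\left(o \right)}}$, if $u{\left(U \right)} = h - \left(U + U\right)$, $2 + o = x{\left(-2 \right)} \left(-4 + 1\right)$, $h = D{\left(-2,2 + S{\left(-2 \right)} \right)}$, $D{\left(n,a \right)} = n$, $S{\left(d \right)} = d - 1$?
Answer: $- \frac{1}{4} \approx -0.25$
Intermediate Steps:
$S{\left(d \right)} = -1 + d$
$h = -2$
$o = 1$ ($o = -2 - \left(-4 + 1\right) = -2 - -3 = -2 + 3 = 1$)
$u{\left(U \right)} = -2 - 2 U$ ($u{\left(U \right)} = -2 - \left(U + U\right) = -2 - 2 U$)
$\frac{1}{u{\left(o \right)}} = \frac{1}{-2 - 2} = \frac{1}{-4} = - \frac{1}{4}$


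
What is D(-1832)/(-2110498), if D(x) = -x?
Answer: -916/1055249 ≈ -0.00086804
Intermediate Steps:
D(-1832)/(-2110498) = -1*(-1832)/(-2110498) = 1832*(-1/2110498) = -916/1055249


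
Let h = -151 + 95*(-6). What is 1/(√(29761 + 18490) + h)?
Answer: -103/67370 - √48251/471590 ≈ -0.0019947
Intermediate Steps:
h = -721 (h = -151 - 570 = -721)
1/(√(29761 + 18490) + h) = 1/(√(29761 + 18490) - 721) = 1/(√48251 - 721) = 1/(-721 + √48251)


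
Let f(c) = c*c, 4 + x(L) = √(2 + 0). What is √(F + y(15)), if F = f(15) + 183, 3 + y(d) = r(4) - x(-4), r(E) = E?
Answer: √(413 - √2) ≈ 20.288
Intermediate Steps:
x(L) = -4 + √2 (x(L) = -4 + √(2 + 0) = -4 + √2)
f(c) = c²
y(d) = 5 - √2 (y(d) = -3 + (4 - (-4 + √2)) = -3 + (4 + (4 - √2)) = -3 + (8 - √2) = 5 - √2)
F = 408 (F = 15² + 183 = 225 + 183 = 408)
√(F + y(15)) = √(408 + (5 - √2)) = √(413 - √2)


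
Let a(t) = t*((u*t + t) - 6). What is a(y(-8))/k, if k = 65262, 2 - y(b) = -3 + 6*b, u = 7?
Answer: 11077/32631 ≈ 0.33946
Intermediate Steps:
y(b) = 5 - 6*b (y(b) = 2 - (-3 + 6*b) = 2 + (3 - 6*b) = 5 - 6*b)
a(t) = t*(-6 + 8*t) (a(t) = t*((7*t + t) - 6) = t*(8*t - 6) = t*(-6 + 8*t))
a(y(-8))/k = (2*(5 - 6*(-8))*(-3 + 4*(5 - 6*(-8))))/65262 = (2*(5 + 48)*(-3 + 4*(5 + 48)))*(1/65262) = (2*53*(-3 + 4*53))*(1/65262) = (2*53*(-3 + 212))*(1/65262) = (2*53*209)*(1/65262) = 22154*(1/65262) = 11077/32631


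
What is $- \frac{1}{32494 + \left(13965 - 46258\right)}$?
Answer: $- \frac{1}{201} \approx -0.0049751$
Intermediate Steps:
$- \frac{1}{32494 + \left(13965 - 46258\right)} = - \frac{1}{32494 - 32293} = - \frac{1}{201}$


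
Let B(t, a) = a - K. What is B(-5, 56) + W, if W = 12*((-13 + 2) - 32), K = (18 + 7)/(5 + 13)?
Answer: -8305/18 ≈ -461.39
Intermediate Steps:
K = 25/18 ≈ 1.3889
B(t, a) = -25/18 + a (B(t, a) = a - 1*25/18 = a - 25/18 = -25/18 + a)
W = -516 (W = 12*(-11 - 32) = 12*(-43) = -516)
B(-5, 56) + W = (-25/18 + 56) - 516 = 983/18 - 516 = -8305/18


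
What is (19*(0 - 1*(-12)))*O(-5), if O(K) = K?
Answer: -1140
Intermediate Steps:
(19*(0 - 1*(-12)))*O(-5) = (19*(0 - 1*(-12)))*(-5) = (19*(0 + 12))*(-5) = (19*12)*(-5) = 228*(-5) = -1140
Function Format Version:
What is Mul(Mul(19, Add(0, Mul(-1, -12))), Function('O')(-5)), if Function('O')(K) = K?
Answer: -1140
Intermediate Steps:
Mul(Mul(19, Add(0, Mul(-1, -12))), Function('O')(-5)) = Mul(Mul(19, Add(0, Mul(-1, -12))), -5) = Mul(Mul(19, Add(0, 12)), -5) = Mul(Mul(19, 12), -5) = Mul(228, -5) = -1140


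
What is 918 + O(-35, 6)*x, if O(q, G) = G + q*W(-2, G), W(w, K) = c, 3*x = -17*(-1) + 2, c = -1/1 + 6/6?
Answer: 956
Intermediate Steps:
c = 0 (c = -1*1 + 6*(⅙) = -1 + 1 = 0)
x = 19/3 (x = (-17*(-1) + 2)/3 = (17 + 2)/3 = (⅓)*19 = 19/3 ≈ 6.3333)
W(w, K) = 0
O(q, G) = G (O(q, G) = G + q*0 = G + 0 = G)
918 + O(-35, 6)*x = 918 + 6*(19/3) = 918 + 38 = 956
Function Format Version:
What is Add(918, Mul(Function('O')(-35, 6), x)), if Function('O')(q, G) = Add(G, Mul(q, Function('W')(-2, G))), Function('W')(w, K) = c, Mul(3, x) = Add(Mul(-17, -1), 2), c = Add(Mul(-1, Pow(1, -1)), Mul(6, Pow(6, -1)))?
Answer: 956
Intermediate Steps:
c = 0 (c = Add(Mul(-1, 1), Mul(6, Rational(1, 6))) = Add(-1, 1) = 0)
x = Rational(19, 3) (x = Mul(Rational(1, 3), Add(Mul(-17, -1), 2)) = Mul(Rational(1, 3), Add(17, 2)) = Mul(Rational(1, 3), 19) = Rational(19, 3) ≈ 6.3333)
Function('W')(w, K) = 0
Function('O')(q, G) = G (Function('O')(q, G) = Add(G, Mul(q, 0)) = Add(G, 0) = G)
Add(918, Mul(Function('O')(-35, 6), x)) = Add(918, Mul(6, Rational(19, 3))) = Add(918, 38) = 956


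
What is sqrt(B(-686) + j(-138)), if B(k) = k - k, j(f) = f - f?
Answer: 0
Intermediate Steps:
j(f) = 0
B(k) = 0
sqrt(B(-686) + j(-138)) = sqrt(0 + 0) = sqrt(0) = 0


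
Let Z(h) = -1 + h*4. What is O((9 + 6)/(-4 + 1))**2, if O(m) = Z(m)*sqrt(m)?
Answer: -2205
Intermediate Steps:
Z(h) = -1 + 4*h
O(m) = sqrt(m)*(-1 + 4*m) (O(m) = (-1 + 4*m)*sqrt(m) = sqrt(m)*(-1 + 4*m))
O((9 + 6)/(-4 + 1))**2 = (sqrt((9 + 6)/(-4 + 1))*(-1 + 4*((9 + 6)/(-4 + 1))))**2 = (sqrt(15/(-3))*(-1 + 4*(15/(-3))))**2 = (sqrt(15*(-1/3))*(-1 + 4*(15*(-1/3))))**2 = (sqrt(-5)*(-1 + 4*(-5)))**2 = ((I*sqrt(5))*(-1 - 20))**2 = ((I*sqrt(5))*(-21))**2 = (-21*I*sqrt(5))**2 = -2205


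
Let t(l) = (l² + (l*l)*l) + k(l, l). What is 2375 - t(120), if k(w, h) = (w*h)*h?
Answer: -3468025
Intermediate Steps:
k(w, h) = w*h² (k(w, h) = (h*w)*h = w*h²)
t(l) = l² + 2*l³ (t(l) = (l² + (l*l)*l) + l*l² = (l² + l²*l) + l³ = (l² + l³) + l³ = l² + 2*l³)
2375 - t(120) = 2375 - 120²*(1 + 2*120) = 2375 - 14400*(1 + 240) = 2375 - 14400*241 = 2375 - 1*3470400 = 2375 - 3470400 = -3468025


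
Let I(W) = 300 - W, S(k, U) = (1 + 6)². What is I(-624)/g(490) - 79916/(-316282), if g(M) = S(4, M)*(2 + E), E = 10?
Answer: 2019257/1106987 ≈ 1.8241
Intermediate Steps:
S(k, U) = 49 (S(k, U) = 7² = 49)
g(M) = 588 (g(M) = 49*(2 + 10) = 49*12 = 588)
I(-624)/g(490) - 79916/(-316282) = (300 - 1*(-624))/588 - 79916/(-316282) = (300 + 624)*(1/588) - 79916*(-1/316282) = 924*(1/588) + 39958/158141 = 11/7 + 39958/158141 = 2019257/1106987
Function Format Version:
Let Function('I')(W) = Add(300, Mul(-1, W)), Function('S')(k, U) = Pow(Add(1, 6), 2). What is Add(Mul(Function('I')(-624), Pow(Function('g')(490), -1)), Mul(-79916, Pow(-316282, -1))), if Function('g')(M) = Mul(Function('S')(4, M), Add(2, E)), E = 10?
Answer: Rational(2019257, 1106987) ≈ 1.8241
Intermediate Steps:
Function('S')(k, U) = 49 (Function('S')(k, U) = Pow(7, 2) = 49)
Function('g')(M) = 588 (Function('g')(M) = Mul(49, Add(2, 10)) = Mul(49, 12) = 588)
Add(Mul(Function('I')(-624), Pow(Function('g')(490), -1)), Mul(-79916, Pow(-316282, -1))) = Add(Mul(Add(300, Mul(-1, -624)), Pow(588, -1)), Mul(-79916, Pow(-316282, -1))) = Add(Mul(Add(300, 624), Rational(1, 588)), Mul(-79916, Rational(-1, 316282))) = Add(Mul(924, Rational(1, 588)), Rational(39958, 158141)) = Add(Rational(11, 7), Rational(39958, 158141)) = Rational(2019257, 1106987)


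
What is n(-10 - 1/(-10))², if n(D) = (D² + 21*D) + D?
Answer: 143496441/10000 ≈ 14350.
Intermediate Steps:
n(D) = D² + 22*D
n(-10 - 1/(-10))² = ((-10 - 1/(-10))*(22 + (-10 - 1/(-10))))² = ((-10 - 1*(-⅒))*(22 + (-10 - 1*(-⅒))))² = ((-10 + ⅒)*(22 + (-10 + ⅒)))² = (-99*(22 - 99/10)/10)² = (-99/10*121/10)² = (-11979/100)² = 143496441/10000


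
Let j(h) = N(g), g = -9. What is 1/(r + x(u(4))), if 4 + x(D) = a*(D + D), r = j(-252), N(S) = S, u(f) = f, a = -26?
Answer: -1/221 ≈ -0.0045249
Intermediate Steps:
j(h) = -9
r = -9
x(D) = -4 - 52*D (x(D) = -4 - 26*(D + D) = -4 - 52*D)
1/(r + x(u(4))) = 1/(-9 + (-4 - 52*4)) = 1/(-9 + (-4 - 208)) = 1/(-9 - 212) = 1/(-221) = -1/221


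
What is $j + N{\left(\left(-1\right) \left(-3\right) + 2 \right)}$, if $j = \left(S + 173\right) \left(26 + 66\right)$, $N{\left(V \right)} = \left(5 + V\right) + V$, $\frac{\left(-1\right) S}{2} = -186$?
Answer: $50155$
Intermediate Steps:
$S = 372$ ($S = \left(-2\right) \left(-186\right) = 372$)
$N{\left(V \right)} = 5 + 2 V$
$j = 50140$ ($j = \left(372 + 173\right) \left(26 + 66\right) = 545 \cdot 92 = 50140$)
$j + N{\left(\left(-1\right) \left(-3\right) + 2 \right)} = 50140 + \left(5 + 2 \left(\left(-1\right) \left(-3\right) + 2\right)\right) = 50140 + \left(5 + 2 \left(3 + 2\right)\right) = 50140 + \left(5 + 2 \cdot 5\right) = 50140 + \left(5 + 10\right) = 50140 + 15 = 50155$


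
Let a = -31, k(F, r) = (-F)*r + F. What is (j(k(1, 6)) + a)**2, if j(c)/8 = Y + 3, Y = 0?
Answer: 49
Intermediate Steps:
k(F, r) = F - F*r (k(F, r) = -F*r + F = F - F*r)
j(c) = 24 (j(c) = 8*(0 + 3) = 8*3 = 24)
(j(k(1, 6)) + a)**2 = (24 - 31)**2 = (-7)**2 = 49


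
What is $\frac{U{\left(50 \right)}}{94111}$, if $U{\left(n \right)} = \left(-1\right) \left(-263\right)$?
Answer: $\frac{263}{94111} \approx 0.0027946$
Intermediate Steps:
$U{\left(n \right)} = 263$
$\frac{U{\left(50 \right)}}{94111} = \frac{263}{94111}$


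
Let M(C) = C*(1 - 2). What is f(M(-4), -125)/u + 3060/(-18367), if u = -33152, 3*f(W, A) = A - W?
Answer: -100655339/608902784 ≈ -0.16531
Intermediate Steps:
M(C) = -C (M(C) = C*(-1) = -C)
f(W, A) = -W/3 + A/3 (f(W, A) = (A - W)/3 = -W/3 + A/3)
f(M(-4), -125)/u + 3060/(-18367) = (-(-1)*(-4)/3 + (1/3)*(-125))/(-33152) + 3060/(-18367) = (-1/3*4 - 125/3)*(-1/33152) + 3060*(-1/18367) = (-4/3 - 125/3)*(-1/33152) - 3060/18367 = -43*(-1/33152) - 3060/18367 = 43/33152 - 3060/18367 = -100655339/608902784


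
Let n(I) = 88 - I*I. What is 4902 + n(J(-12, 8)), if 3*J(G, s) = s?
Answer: 44846/9 ≈ 4982.9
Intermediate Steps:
J(G, s) = s/3
n(I) = 88 - I**2
4902 + n(J(-12, 8)) = 4902 + (88 - ((1/3)*8)**2) = 4902 + (88 - (8/3)**2) = 4902 + (88 - 1*64/9) = 4902 + (88 - 64/9) = 4902 + 728/9 = 44846/9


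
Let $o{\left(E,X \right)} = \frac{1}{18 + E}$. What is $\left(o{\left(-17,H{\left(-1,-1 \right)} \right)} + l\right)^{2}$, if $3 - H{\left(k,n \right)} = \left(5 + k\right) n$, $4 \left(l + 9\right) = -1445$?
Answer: $\frac{2181529}{16} \approx 1.3635 \cdot 10^{5}$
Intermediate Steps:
$l = - \frac{1481}{4}$ ($l = -9 + \frac{1}{4} \left(-1445\right) = -9 - \frac{1445}{4} = - \frac{1481}{4} \approx -370.25$)
$H{\left(k,n \right)} = 3 - n \left(5 + k\right)$ ($H{\left(k,n \right)} = 3 - \left(5 + k\right) n = 3 - n \left(5 + k\right)$)
$\left(o{\left(-17,H{\left(-1,-1 \right)} \right)} + l\right)^{2} = \left(\frac{1}{18 - 17} - \frac{1481}{4}\right)^{2} = \left(1^{-1} - \frac{1481}{4}\right)^{2} = \left(1 - \frac{1481}{4}\right)^{2} = \left(- \frac{1477}{4}\right)^{2} = \frac{2181529}{16}$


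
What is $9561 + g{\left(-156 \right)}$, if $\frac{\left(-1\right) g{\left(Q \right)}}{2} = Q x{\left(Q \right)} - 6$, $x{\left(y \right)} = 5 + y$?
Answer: $-37539$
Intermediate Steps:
$g{\left(Q \right)} = 12 - 2 Q \left(5 + Q\right)$ ($g{\left(Q \right)} = - 2 \left(Q \left(5 + Q\right) - 6\right) = - 2 \left(-6 + Q \left(5 + Q\right)\right) = 12 - 2 Q \left(5 + Q\right)$)
$9561 + g{\left(-156 \right)} = 9561 + \left(12 - - 312 \left(5 - 156\right)\right) = 9561 + \left(12 - \left(-312\right) \left(-151\right)\right) = 9561 + \left(12 - 47112\right) = 9561 - 47100 = -37539$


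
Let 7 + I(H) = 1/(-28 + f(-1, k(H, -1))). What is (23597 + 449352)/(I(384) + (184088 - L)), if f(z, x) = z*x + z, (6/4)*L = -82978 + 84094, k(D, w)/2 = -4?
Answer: 9931929/3850076 ≈ 2.5797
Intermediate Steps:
k(D, w) = -8 (k(D, w) = 2*(-4) = -8)
L = 744 (L = 2*(-82978 + 84094)/3 = (2/3)*1116 = 744)
f(z, x) = z + x*z (f(z, x) = x*z + z = z + x*z)
I(H) = -148/21 (I(H) = -7 + 1/(-28 - (1 - 8)) = -7 + 1/(-28 - 1*(-7)) = -7 + 1/(-28 + 7) = -7 + 1/(-21) = -7 - 1/21 = -148/21)
(23597 + 449352)/(I(384) + (184088 - L)) = (23597 + 449352)/(-148/21 + (184088 - 1*744)) = 472949/(-148/21 + (184088 - 744)) = 472949/(-148/21 + 183344) = 472949/(3850076/21) = 472949*(21/3850076) = 9931929/3850076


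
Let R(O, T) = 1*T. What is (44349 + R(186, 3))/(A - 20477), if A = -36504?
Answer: -44352/56981 ≈ -0.77837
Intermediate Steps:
R(O, T) = T
(44349 + R(186, 3))/(A - 20477) = (44349 + 3)/(-36504 - 20477) = 44352/(-56981) = 44352*(-1/56981) = -44352/56981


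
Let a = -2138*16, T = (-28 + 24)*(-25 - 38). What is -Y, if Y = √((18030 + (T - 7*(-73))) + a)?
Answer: -I*√15415 ≈ -124.16*I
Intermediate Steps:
T = 252 (T = -4*(-63) = 252)
a = -34208
Y = I*√15415 (Y = √((18030 + (252 - 7*(-73))) - 34208) = √((18030 + (252 + 511)) - 34208) = √((18030 + 763) - 34208) = √(18793 - 34208) = √(-15415) = I*√15415 ≈ 124.16*I)
-Y = -I*√15415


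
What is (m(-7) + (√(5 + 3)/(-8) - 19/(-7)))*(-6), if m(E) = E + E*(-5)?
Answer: -1290/7 + 3*√2/2 ≈ -182.16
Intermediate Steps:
m(E) = -4*E (m(E) = E - 5*E = -4*E)
(m(-7) + (√(5 + 3)/(-8) - 19/(-7)))*(-6) = (-4*(-7) + (√(5 + 3)/(-8) - 19/(-7)))*(-6) = (28 + (√8*(-⅛) - 19*(-⅐)))*(-6) = (28 + ((2*√2)*(-⅛) + 19/7))*(-6) = (28 + (-√2/4 + 19/7))*(-6) = (28 + (19/7 - √2/4))*(-6) = (215/7 - √2/4)*(-6) = -1290/7 + 3*√2/2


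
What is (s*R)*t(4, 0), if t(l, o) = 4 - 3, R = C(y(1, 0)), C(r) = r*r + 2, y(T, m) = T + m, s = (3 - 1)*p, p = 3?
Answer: 18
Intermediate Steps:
s = 6 (s = (3 - 1)*3 = 2*3 = 6)
C(r) = 2 + r**2 (C(r) = r**2 + 2 = 2 + r**2)
R = 3 (R = 2 + (1 + 0)**2 = 2 + 1**2 = 2 + 1 = 3)
t(l, o) = 1
(s*R)*t(4, 0) = (6*3)*1 = 18*1 = 18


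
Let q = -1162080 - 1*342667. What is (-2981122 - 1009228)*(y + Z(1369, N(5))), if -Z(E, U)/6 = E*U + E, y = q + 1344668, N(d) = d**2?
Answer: 1490966345050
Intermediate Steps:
q = -1504747 (q = -1162080 - 342667 = -1504747)
y = -160079 (y = -1504747 + 1344668 = -160079)
Z(E, U) = -6*E - 6*E*U (Z(E, U) = -6*(E*U + E) = -6*(E + E*U) = -6*E - 6*E*U)
(-2981122 - 1009228)*(y + Z(1369, N(5))) = (-2981122 - 1009228)*(-160079 - 6*1369*(1 + 5**2)) = -3990350*(-160079 - 6*1369*(1 + 25)) = -3990350*(-160079 - 6*1369*26) = -3990350*(-160079 - 213564) = -3990350*(-373643) = 1490966345050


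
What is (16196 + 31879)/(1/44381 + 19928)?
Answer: 2133616575/884424569 ≈ 2.4124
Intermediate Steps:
(16196 + 31879)/(1/44381 + 19928) = 48075/(1/44381 + 19928) = 48075/(884424569/44381) = 48075*(44381/884424569) = 2133616575/884424569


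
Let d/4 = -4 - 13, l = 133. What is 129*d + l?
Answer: -8639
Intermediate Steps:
d = -68 (d = 4*(-4 - 13) = 4*(-17) = -68)
129*d + l = 129*(-68) + 133 = -8772 + 133 = -8639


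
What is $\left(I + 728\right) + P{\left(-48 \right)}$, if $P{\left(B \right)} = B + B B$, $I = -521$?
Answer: $2463$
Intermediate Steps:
$P{\left(B \right)} = B + B^{2}$
$\left(I + 728\right) + P{\left(-48 \right)} = \left(-521 + 728\right) - 48 \left(1 - 48\right) = 207 - -2256 = 207 + 2256 = 2463$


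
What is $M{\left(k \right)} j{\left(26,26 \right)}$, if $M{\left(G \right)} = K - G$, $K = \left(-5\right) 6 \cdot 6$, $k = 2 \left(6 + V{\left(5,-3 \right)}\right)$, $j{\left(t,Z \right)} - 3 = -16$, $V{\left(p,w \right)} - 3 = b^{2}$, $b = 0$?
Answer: $2574$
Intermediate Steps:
$V{\left(p,w \right)} = 3$ ($V{\left(p,w \right)} = 3 + 0^{2} = 3 + 0 = 3$)
$j{\left(t,Z \right)} = -13$ ($j{\left(t,Z \right)} = 3 - 16 = -13$)
$k = 18$ ($k = 2 \left(6 + 3\right) = 2 \cdot 9 = 18$)
$K = -180$ ($K = \left(-30\right) 6 = -180$)
$M{\left(G \right)} = -180 - G$
$M{\left(k \right)} j{\left(26,26 \right)} = \left(-180 - 18\right) \left(-13\right) = \left(-198\right) \left(-13\right) = 2574$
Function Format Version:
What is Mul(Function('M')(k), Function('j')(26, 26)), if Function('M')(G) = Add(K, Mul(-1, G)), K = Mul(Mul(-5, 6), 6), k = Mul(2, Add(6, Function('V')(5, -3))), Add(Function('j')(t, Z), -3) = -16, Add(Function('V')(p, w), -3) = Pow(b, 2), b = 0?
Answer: 2574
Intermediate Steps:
Function('V')(p, w) = 3 (Function('V')(p, w) = Add(3, Pow(0, 2)) = Add(3, 0) = 3)
Function('j')(t, Z) = -13 (Function('j')(t, Z) = Add(3, -16) = -13)
k = 18 (k = Mul(2, Add(6, 3)) = Mul(2, 9) = 18)
K = -180 (K = Mul(-30, 6) = -180)
Function('M')(G) = Add(-180, Mul(-1, G))
Mul(Function('M')(k), Function('j')(26, 26)) = Mul(Add(-180, Mul(-1, 18)), -13) = Mul(Add(-180, -18), -13) = Mul(-198, -13) = 2574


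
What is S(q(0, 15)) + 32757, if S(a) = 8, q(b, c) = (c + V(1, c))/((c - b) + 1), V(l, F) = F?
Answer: 32765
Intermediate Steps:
q(b, c) = 2*c/(1 + c - b) (q(b, c) = (c + c)/((c - b) + 1) = (2*c)/(1 + c - b) = 2*c/(1 + c - b))
S(q(0, 15)) + 32757 = 8 + 32757 = 32765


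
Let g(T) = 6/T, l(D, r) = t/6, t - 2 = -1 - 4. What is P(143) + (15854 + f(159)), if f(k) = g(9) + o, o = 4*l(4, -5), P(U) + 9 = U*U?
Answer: 108878/3 ≈ 36293.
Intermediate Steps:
t = -3 (t = 2 + (-1 - 4) = 2 - 5 = -3)
P(U) = -9 + U² (P(U) = -9 + U*U = -9 + U²)
l(D, r) = -½ (l(D, r) = -3/6 = -3*⅙ = -½)
o = -2 (o = 4*(-½) = -2)
f(k) = -4/3 (f(k) = 6/9 - 2 = 6*(⅑) - 2 = ⅔ - 2 = -4/3)
P(143) + (15854 + f(159)) = (-9 + 143²) + (15854 - 4/3) = (-9 + 20449) + 47558/3 = 20440 + 47558/3 = 108878/3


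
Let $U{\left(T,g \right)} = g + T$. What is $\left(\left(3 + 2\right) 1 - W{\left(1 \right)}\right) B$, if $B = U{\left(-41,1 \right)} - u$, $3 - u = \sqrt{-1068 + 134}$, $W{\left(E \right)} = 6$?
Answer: $43 - i \sqrt{934} \approx 43.0 - 30.561 i$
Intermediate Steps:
$U{\left(T,g \right)} = T + g$
$u = 3 - i \sqrt{934}$ ($u = 3 - \sqrt{-1068 + 134} = 3 - \sqrt{-934} = 3 - i \sqrt{934} \approx 3.0 - 30.561 i$)
$B = -43 + i \sqrt{934}$ ($B = \left(-41 + 1\right) - \left(3 - i \sqrt{934}\right) = -40 - \left(3 - i \sqrt{934}\right) = -43 + i \sqrt{934} \approx -43.0 + 30.561 i$)
$\left(\left(3 + 2\right) 1 - W{\left(1 \right)}\right) B = \left(\left(3 + 2\right) 1 - 6\right) \left(-43 + i \sqrt{934}\right) = \left(5 \cdot 1 - 6\right) \left(-43 + i \sqrt{934}\right) = \left(5 - 6\right) \left(-43 + i \sqrt{934}\right) = - (-43 + i \sqrt{934}) = 43 - i \sqrt{934}$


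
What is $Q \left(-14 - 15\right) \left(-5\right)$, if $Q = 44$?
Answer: $6380$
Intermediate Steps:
$Q \left(-14 - 15\right) \left(-5\right) = 44 \left(-14 - 15\right) \left(-5\right) = 44 \left(-29\right) \left(-5\right) = \left(-1276\right) \left(-5\right) = 6380$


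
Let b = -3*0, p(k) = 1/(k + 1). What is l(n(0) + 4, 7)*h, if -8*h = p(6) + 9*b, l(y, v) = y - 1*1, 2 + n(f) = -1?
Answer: 0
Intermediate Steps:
p(k) = 1/(1 + k)
b = 0
n(f) = -3 (n(f) = -2 - 1 = -3)
l(y, v) = -1 + y (l(y, v) = y - 1 = -1 + y)
h = -1/56 (h = -(1/(1 + 6) + 9*0)/8 = -(1/7 + 0)/8 = -(⅐ + 0)/8 = -⅛*⅐ = -1/56 ≈ -0.017857)
l(n(0) + 4, 7)*h = (-1 + (-3 + 4))*(-1/56) = (-1 + 1)*(-1/56) = 0*(-1/56) = 0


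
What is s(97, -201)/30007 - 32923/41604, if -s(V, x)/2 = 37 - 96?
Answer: -983011189/1248411228 ≈ -0.78741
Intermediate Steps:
s(V, x) = 118 (s(V, x) = -2*(37 - 96) = -2*(-59) = 118)
s(97, -201)/30007 - 32923/41604 = 118/30007 - 32923/41604 = -983011189/1248411228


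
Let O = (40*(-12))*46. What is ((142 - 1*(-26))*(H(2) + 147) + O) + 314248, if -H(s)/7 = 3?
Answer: 313336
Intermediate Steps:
H(s) = -21 (H(s) = -7*3 = -21)
O = -22080 (O = -480*46 = -22080)
((142 - 1*(-26))*(H(2) + 147) + O) + 314248 = ((142 - 1*(-26))*(-21 + 147) - 22080) + 314248 = ((142 + 26)*126 - 22080) + 314248 = (168*126 - 22080) + 314248 = (21168 - 22080) + 314248 = -912 + 314248 = 313336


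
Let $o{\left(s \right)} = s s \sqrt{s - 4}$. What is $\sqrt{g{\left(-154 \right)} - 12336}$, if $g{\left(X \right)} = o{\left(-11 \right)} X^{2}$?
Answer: $2 \sqrt{-3084 + 717409 i \sqrt{15}} \approx 2356.0 + 2358.6 i$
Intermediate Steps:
$o{\left(s \right)} = s^{2} \sqrt{-4 + s}$
$g{\left(X \right)} = 121 i \sqrt{15} X^{2}$ ($g{\left(X \right)} = \left(-11\right)^{2} \sqrt{-4 - 11} X^{2} = 121 \sqrt{-15} X^{2} = 121 i \sqrt{15} X^{2}$)
$\sqrt{g{\left(-154 \right)} - 12336} = \sqrt{121 i \sqrt{15} \left(-154\right)^{2} - 12336} = \sqrt{121 i \sqrt{15} \cdot 23716 - 12336} = \sqrt{2869636 i \sqrt{15} - 12336} = \sqrt{-12336 + 2869636 i \sqrt{15}}$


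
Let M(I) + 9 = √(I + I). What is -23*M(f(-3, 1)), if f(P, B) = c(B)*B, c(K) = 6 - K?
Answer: 207 - 23*√10 ≈ 134.27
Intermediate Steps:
f(P, B) = B*(6 - B) (f(P, B) = (6 - B)*B = B*(6 - B))
M(I) = -9 + √2*√I (M(I) = -9 + √(I + I) = -9 + √(2*I) = -9 + √2*√I)
-23*M(f(-3, 1)) = -23*(-9 + √2*√(1*(6 - 1*1))) = -23*(-9 + √2*√(1*(6 - 1))) = -23*(-9 + √2*√(1*5)) = -23*(-9 + √2*√5) = -23*(-9 + √10) = 207 - 23*√10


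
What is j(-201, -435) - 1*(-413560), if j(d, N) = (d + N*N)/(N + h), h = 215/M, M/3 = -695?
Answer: 37478338136/90719 ≈ 4.1313e+5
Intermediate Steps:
M = -2085 (M = 3*(-695) = -2085)
h = -43/417 (h = 215/(-2085) = 215*(-1/2085) = -43/417 ≈ -0.10312)
j(d, N) = (d + N²)/(-43/417 + N) (j(d, N) = (d + N*N)/(N - 43/417) = (d + N²)/(-43/417 + N))
j(-201, -435) - 1*(-413560) = 417*(-201 + (-435)²)/(-43 + 417*(-435)) - 1*(-413560) = 417*(-201 + 189225)/(-43 - 181395) + 413560 = 417*189024/(-181438) + 413560 = 417*(-1/181438)*189024 + 413560 = -39411504/90719 + 413560 = 37478338136/90719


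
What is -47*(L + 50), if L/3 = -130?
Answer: 15980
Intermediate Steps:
L = -390 (L = 3*(-130) = -390)
-47*(L + 50) = -47*(-390 + 50) = -47*(-340) = 15980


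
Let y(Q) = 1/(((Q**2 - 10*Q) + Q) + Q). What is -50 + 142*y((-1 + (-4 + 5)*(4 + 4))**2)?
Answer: -100308/2009 ≈ -49.929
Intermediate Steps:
y(Q) = 1/(Q**2 - 8*Q) (y(Q) = 1/((Q**2 - 9*Q) + Q) = 1/(Q**2 - 8*Q))
-50 + 142*y((-1 + (-4 + 5)*(4 + 4))**2) = -50 + 142*(1/(((-1 + (-4 + 5)*(4 + 4))**2)*(-8 + (-1 + (-4 + 5)*(4 + 4))**2))) = -50 + 142*(1/(((-1 + 1*8)**2)*(-8 + (-1 + 1*8)**2))) = -50 + 142*(1/(((-1 + 8)**2)*(-8 + (-1 + 8)**2))) = -50 + 142*(1/((7**2)*(-8 + 7**2))) = -50 + 142*(1/(49*(-8 + 49))) = -50 + 142*((1/49)/41) = -50 + 142*((1/49)*(1/41)) = -50 + 142*(1/2009) = -50 + 142/2009 = -100308/2009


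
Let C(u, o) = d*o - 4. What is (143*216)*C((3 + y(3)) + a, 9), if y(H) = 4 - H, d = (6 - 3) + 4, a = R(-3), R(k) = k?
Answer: 1822392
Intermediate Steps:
a = -3
d = 7 (d = 3 + 4 = 7)
C(u, o) = -4 + 7*o (C(u, o) = 7*o - 4 = -4 + 7*o)
(143*216)*C((3 + y(3)) + a, 9) = (143*216)*(-4 + 7*9) = 30888*(-4 + 63) = 30888*59 = 1822392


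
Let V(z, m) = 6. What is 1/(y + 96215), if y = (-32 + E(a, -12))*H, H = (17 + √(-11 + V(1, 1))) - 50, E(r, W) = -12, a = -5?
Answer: 97667/9538852569 + 44*I*√5/9538852569 ≈ 1.0239e-5 + 1.0314e-8*I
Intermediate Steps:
H = -33 + I*√5 (H = (17 + √(-11 + 6)) - 50 = (17 + √(-5)) - 50 = (17 + I*√5) - 50 = -33 + I*√5 ≈ -33.0 + 2.2361*I)
y = 1452 - 44*I*√5 (y = (-32 - 12)*(-33 + I*√5) = -44*(-33 + I*√5) = 1452 - 44*I*√5 ≈ 1452.0 - 98.387*I)
1/(y + 96215) = 1/((1452 - 44*I*√5) + 96215) = 1/(97667 - 44*I*√5)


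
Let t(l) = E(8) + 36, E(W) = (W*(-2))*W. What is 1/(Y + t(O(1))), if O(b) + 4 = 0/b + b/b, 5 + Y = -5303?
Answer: -1/5400 ≈ -0.00018519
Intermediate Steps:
Y = -5308 (Y = -5 - 5303 = -5308)
E(W) = -2*W² (E(W) = (-2*W)*W = -2*W²)
O(b) = -3 (O(b) = -4 + (0/b + b/b) = -4 + (0 + 1) = -4 + 1 = -3)
t(l) = -92 (t(l) = -2*8² + 36 = -2*64 + 36 = -128 + 36 = -92)
1/(Y + t(O(1))) = 1/(-5308 - 92) = 1/(-5400) = -1/5400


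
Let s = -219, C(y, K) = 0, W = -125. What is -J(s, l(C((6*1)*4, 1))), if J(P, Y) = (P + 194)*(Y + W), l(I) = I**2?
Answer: -3125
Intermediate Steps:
J(P, Y) = (-125 + Y)*(194 + P) (J(P, Y) = (P + 194)*(Y - 125) = (194 + P)*(-125 + Y) = (-125 + Y)*(194 + P))
-J(s, l(C((6*1)*4, 1))) = -(-24250 - 125*(-219) + 194*0**2 - 219*0**2) = -(-24250 + 27375 + 194*0 - 219*0) = -(-24250 + 27375 + 0 + 0) = -1*3125 = -3125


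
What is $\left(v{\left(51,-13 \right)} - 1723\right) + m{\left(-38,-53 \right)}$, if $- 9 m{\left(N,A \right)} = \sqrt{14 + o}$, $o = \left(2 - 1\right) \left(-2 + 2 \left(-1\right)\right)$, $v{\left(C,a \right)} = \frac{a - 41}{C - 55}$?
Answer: $- \frac{3419}{2} - \frac{\sqrt{10}}{9} \approx -1709.9$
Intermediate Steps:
$v{\left(C,a \right)} = \frac{-41 + a}{-55 + C}$
$o = -4$ ($o = 1 \left(-2 - 2\right) = 1 \left(-4\right) = -4$)
$m{\left(N,A \right)} = - \frac{\sqrt{10}}{9}$ ($m{\left(N,A \right)} = - \frac{\sqrt{14 - 4}}{9} = - \frac{\sqrt{10}}{9}$)
$\left(v{\left(51,-13 \right)} - 1723\right) + m{\left(-38,-53 \right)} = \left(\frac{-41 - 13}{-55 + 51} - 1723\right) - \frac{\sqrt{10}}{9} = \left(\frac{1}{-4} \left(-54\right) - 1723\right) - \frac{\sqrt{10}}{9} = \left(\left(- \frac{1}{4}\right) \left(-54\right) - 1723\right) - \frac{\sqrt{10}}{9} = \left(\frac{27}{2} - 1723\right) - \frac{\sqrt{10}}{9} = - \frac{3419}{2} - \frac{\sqrt{10}}{9}$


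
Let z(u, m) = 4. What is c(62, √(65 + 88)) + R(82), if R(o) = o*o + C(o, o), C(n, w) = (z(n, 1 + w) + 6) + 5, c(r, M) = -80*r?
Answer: 1779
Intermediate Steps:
C(n, w) = 15 (C(n, w) = (4 + 6) + 5 = 10 + 5 = 15)
R(o) = 15 + o² (R(o) = o*o + 15 = o² + 15 = 15 + o²)
c(62, √(65 + 88)) + R(82) = -80*62 + (15 + 82²) = -4960 + (15 + 6724) = -4960 + 6739 = 1779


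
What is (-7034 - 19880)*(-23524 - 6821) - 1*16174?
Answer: 816689156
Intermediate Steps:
(-7034 - 19880)*(-23524 - 6821) - 1*16174 = -26914*(-30345) - 16174 = 816705330 - 16174 = 816689156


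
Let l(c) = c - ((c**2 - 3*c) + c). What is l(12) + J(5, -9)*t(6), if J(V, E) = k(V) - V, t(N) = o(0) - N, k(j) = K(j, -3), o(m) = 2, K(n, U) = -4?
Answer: -72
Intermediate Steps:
k(j) = -4
t(N) = 2 - N
J(V, E) = -4 - V
l(c) = -c**2 + 3*c (l(c) = c - (c**2 - 2*c) = c + (-c**2 + 2*c) = -c**2 + 3*c)
l(12) + J(5, -9)*t(6) = 12*(3 - 1*12) + (-4 - 1*5)*(2 - 1*6) = 12*(3 - 12) + (-4 - 5)*(2 - 6) = 12*(-9) - 9*(-4) = -108 + 36 = -72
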